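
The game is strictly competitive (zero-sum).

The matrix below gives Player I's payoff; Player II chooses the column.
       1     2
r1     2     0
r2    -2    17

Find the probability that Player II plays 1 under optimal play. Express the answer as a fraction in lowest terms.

17/21

Row minima are 0 and -2, so Player I's maximin is 0; column maxima are 2 and 17, so Player II's minimax is 2. These differ, so the equilibrium is in mixed strategies.
Let Player II play 1 with probability q. Player I is indifferent when 2q = −2q + 17(1−q), giving q = 17/21.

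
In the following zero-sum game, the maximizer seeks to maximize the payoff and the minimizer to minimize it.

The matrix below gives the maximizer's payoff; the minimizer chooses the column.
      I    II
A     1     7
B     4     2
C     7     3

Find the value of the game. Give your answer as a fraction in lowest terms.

Row B is strictly dominated by row C, so the maximizer never plays it.
The remaining 2×2 game on (A, C) × (I, II) has no saddle point. Let the maximizer play A with probability p; indifference gives p + 7(1−p) = 7p + 3(1−p), so p = 2/5.
Similarly the minimizer's optimal q on I is 2/5, and the value is 1·(2/5) + (7)·(3/5) = 23/5.

23/5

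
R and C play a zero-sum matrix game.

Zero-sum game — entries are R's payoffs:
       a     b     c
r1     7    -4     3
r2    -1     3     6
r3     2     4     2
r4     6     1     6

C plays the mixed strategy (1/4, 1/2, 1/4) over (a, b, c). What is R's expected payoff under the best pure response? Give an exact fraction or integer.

r1: (7)·(1/4) + (-4)·(1/2) + (3)·(1/4) = 1/2.
r2: (-1)·(1/4) + (3)·(1/2) + (6)·(1/4) = 11/4.
r3: (2)·(1/4) + (4)·(1/2) + (2)·(1/4) = 3.
r4: (6)·(1/4) + (1)·(1/2) + (6)·(1/4) = 7/2.
The best pure response is r4 with expected payoff 7/2.

7/2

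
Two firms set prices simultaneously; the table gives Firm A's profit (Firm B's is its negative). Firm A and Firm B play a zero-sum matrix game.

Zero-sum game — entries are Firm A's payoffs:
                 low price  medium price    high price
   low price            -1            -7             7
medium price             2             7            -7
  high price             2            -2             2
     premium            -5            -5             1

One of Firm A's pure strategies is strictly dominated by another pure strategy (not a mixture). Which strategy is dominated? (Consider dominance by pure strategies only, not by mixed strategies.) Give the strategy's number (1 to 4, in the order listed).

Compare premium with high price: 2 > -5, -2 > -5, 2 > 1.
So high price strictly dominates premium for Firm A; premium is strictly dominated.

4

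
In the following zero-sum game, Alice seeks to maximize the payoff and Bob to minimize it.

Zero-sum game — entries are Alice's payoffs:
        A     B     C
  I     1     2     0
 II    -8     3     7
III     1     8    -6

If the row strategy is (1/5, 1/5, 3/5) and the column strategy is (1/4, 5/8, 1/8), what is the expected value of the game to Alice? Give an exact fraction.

63/20

Against (1/4, 5/8, 1/8), each row's expected payoff is I: 3/2; II: 3/4; III: 9/2.
Taking the (1/5, 1/5, 3/5)-weighted average: (1/5)·(3/2) + (1/5)·(3/4) + (3/5)·(9/2) = 63/20.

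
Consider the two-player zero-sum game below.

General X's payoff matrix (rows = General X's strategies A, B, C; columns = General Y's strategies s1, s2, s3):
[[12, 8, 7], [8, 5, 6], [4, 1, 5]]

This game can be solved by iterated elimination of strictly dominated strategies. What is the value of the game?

Row B is strictly dominated by row A (12>8, 8>5, 7>6); eliminate B.
Column s1 is strictly dominated by s2 for General Y (8<12, 1<4); eliminate s1.
Row C is strictly dominated by row A (8>1, 7>5); eliminate C.
Column s2 is strictly dominated by s3 for General Y (7<8); eliminate s2.
Only (A, s3) remains, with payoff 7.

7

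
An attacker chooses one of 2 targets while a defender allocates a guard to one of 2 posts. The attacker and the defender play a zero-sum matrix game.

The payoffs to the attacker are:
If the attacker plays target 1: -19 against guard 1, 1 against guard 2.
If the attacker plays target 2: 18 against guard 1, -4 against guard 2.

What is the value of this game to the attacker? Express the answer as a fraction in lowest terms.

Row minima are -19 and -4, so the attacker's maximin is -4; column maxima are 18 and 1, so the defender's minimax is 1. These differ, so the equilibrium is in mixed strategies.
Let the attacker play target 1 with probability p. The defender is indifferent when −19p + 18(1−p) = p − 4(1−p), giving p = 11/21.
Let the defender play guard 1 with probability q. The attacker is indifferent when −19q + (1−q) = 18q − 4(1−q), giving q = 5/42.
The value is -19·(5/42) + (1)·(37/42) = -29/21.

-29/21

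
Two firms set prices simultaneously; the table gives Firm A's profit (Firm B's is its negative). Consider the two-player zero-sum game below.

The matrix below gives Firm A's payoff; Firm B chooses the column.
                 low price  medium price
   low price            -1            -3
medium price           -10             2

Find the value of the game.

-16/7

Row minima are -3 and -10, so Firm A's maximin is -3; column maxima are -1 and 2, so Firm B's minimax is -1. These differ, so the equilibrium is in mixed strategies.
Let Firm A play low price with probability p. Firm B is indifferent when −p − 10(1−p) = −3p + 2(1−p), giving p = 6/7.
Let Firm B play low price with probability q. Firm A is indifferent when −q − 3(1−q) = −10q + 2(1−q), giving q = 5/14.
The value is -1·(5/14) + (-3)·(9/14) = -16/7.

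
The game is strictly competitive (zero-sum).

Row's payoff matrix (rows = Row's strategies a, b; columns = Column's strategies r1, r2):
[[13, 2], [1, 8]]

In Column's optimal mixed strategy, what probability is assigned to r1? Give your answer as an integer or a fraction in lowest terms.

Row minima are 2 and 1, so Row's maximin is 2; column maxima are 13 and 8, so Column's minimax is 8. These differ, so the equilibrium is in mixed strategies.
Let Column play r1 with probability q. Row is indifferent when 13q + 2(1−q) = q + 8(1−q), giving q = 1/3.

1/3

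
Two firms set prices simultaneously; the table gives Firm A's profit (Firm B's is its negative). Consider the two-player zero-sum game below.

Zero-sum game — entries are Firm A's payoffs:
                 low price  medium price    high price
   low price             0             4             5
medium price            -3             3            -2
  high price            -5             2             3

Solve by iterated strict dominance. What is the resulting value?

0

Row high price is strictly dominated by row low price (0>-5, 4>2, 5>3); eliminate high price.
Column medium price is strictly dominated by low price for Firm B (0<4, -3<3); eliminate medium price.
Column high price is strictly dominated by low price for Firm B (0<5, -3<-2); eliminate high price.
Row medium price is strictly dominated by row low price (0>-3); eliminate medium price.
Only (low price, low price) remains, with payoff 0.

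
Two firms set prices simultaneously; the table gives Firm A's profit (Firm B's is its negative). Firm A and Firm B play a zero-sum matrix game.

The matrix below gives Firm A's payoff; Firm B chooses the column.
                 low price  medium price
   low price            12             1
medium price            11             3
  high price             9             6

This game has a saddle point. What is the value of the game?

6

Row minima: 1, 3, 6 → Firm A's maximin is 6.
Column maxima: 12, 6 → Firm B's minimax is 6.
They coincide at (high price, medium price), so the value is 6.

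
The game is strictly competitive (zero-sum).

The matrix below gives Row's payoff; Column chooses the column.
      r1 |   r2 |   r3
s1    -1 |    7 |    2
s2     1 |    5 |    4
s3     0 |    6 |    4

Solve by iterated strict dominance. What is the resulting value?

Column r2 is strictly dominated by r1 for Column (-1<7, 1<5, 0<6); eliminate r2.
Column r3 is strictly dominated by r1 for Column (-1<2, 1<4, 0<4); eliminate r3.
Row s3 is strictly dominated by row s2 (1>0); eliminate s3.
Row s1 is strictly dominated by row s2 (1>-1); eliminate s1.
Only (s2, r1) remains, with payoff 1.

1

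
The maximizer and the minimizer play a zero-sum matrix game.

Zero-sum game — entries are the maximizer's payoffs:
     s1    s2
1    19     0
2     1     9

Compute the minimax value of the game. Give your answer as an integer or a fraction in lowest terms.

Row minima are 0 and 1, so the maximizer's maximin is 1; column maxima are 19 and 9, so the minimizer's minimax is 9. These differ, so the equilibrium is in mixed strategies.
Let the maximizer play 1 with probability p. The minimizer is indifferent when 19p + (1−p) = 9(1−p), giving p = 8/27.
Let the minimizer play s1 with probability q. The maximizer is indifferent when 19q = q + 9(1−q), giving q = 1/3.
The value is 19·(1/3) + (0)·(2/3) = 19/3.

19/3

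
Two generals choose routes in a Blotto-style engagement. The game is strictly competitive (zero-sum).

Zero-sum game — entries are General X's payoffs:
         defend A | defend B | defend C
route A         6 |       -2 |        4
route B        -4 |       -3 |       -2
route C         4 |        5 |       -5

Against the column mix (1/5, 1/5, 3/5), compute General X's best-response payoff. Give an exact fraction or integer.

16/5

route A: (6)·(1/5) + (-2)·(1/5) + (4)·(3/5) = 16/5.
route B: (-4)·(1/5) + (-3)·(1/5) + (-2)·(3/5) = -13/5.
route C: (4)·(1/5) + (5)·(1/5) + (-5)·(3/5) = -6/5.
The best pure response is route A with expected payoff 16/5.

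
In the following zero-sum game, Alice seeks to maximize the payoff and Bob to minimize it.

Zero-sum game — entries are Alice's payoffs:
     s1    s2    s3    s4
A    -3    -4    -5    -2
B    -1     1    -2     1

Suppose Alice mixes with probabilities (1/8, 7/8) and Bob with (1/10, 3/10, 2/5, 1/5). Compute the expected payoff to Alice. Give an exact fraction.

-67/80

Against (1/10, 3/10, 2/5, 1/5), each row's expected payoff is A: -39/10; B: -2/5.
Taking the (1/8, 7/8)-weighted average: (1/8)·(-39/10) + (7/8)·(-2/5) = -67/80.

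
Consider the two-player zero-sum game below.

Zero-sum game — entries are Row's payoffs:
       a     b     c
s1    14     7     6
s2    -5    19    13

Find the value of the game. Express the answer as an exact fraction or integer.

Column b is strictly dominated by c for Column (it gives Row more in every row).
The remaining 2×2 game on (s1, s2) × (a, c) has no saddle point. Let Row play s1 with probability p; indifference gives 14p − 5(1−p) = 6p + 13(1−p), so p = 9/13.
Similarly Column's optimal q on a is 7/26, and the value is 14·(7/26) + (6)·(19/26) = 106/13.

106/13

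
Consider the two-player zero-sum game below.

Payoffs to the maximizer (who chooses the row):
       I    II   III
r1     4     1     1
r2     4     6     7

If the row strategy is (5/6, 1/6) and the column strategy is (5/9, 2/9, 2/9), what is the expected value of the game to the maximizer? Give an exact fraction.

Against (5/9, 2/9, 2/9), each row's expected payoff is r1: 8/3; r2: 46/9.
Taking the (5/6, 1/6)-weighted average: (5/6)·(8/3) + (1/6)·(46/9) = 83/27.

83/27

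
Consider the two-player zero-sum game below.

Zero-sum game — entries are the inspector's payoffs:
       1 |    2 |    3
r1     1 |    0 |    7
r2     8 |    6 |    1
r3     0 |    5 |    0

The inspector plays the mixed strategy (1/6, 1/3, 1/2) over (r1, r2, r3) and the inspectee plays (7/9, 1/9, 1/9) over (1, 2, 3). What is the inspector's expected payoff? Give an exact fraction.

Against (7/9, 1/9, 1/9), each row's expected payoff is r1: 14/9; r2: 7; r3: 5/9.
Taking the (1/6, 1/3, 1/2)-weighted average: (1/6)·(14/9) + (1/3)·(7) + (1/2)·(5/9) = 155/54.

155/54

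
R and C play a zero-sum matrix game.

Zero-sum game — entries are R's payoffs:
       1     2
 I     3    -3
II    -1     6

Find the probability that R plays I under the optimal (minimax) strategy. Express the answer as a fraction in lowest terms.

7/13

Row minima are -3 and -1, so R's maximin is -1; column maxima are 3 and 6, so C's minimax is 3. These differ, so the equilibrium is in mixed strategies.
Let R play I with probability p. C is indifferent when 3p − (1−p) = −3p + 6(1−p), giving p = 7/13.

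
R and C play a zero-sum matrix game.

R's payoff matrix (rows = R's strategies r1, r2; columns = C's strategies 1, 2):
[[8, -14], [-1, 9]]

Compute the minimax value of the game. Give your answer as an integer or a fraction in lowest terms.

29/16

Row minima are -14 and -1, so R's maximin is -1; column maxima are 8 and 9, so C's minimax is 8. These differ, so the equilibrium is in mixed strategies.
Let R play r1 with probability p. C is indifferent when 8p − (1−p) = −14p + 9(1−p), giving p = 5/16.
Let C play 1 with probability q. R is indifferent when 8q − 14(1−q) = −q + 9(1−q), giving q = 23/32.
The value is 8·(23/32) + (-14)·(9/32) = 29/16.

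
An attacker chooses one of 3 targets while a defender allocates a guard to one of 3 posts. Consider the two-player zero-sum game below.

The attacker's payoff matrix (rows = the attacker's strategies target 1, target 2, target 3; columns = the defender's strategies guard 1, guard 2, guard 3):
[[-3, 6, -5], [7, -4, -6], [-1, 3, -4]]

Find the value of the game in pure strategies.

-4

Row minima: -5, -6, -4 → the attacker's maximin is -4.
Column maxima: 7, 6, -4 → the defender's minimax is -4.
They coincide at (target 3, guard 3), so the value is -4.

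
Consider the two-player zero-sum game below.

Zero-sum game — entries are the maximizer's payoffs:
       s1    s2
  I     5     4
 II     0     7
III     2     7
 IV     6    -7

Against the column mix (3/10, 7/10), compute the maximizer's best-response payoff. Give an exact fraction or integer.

11/2

I: (5)·(3/10) + (4)·(7/10) = 43/10.
II: (0)·(3/10) + (7)·(7/10) = 49/10.
III: (2)·(3/10) + (7)·(7/10) = 11/2.
IV: (6)·(3/10) + (-7)·(7/10) = -31/10.
The best pure response is III with expected payoff 11/2.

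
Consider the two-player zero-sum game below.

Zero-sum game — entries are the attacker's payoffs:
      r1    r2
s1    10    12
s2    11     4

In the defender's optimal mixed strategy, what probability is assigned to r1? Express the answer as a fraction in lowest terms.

8/9

Row minima are 10 and 4, so the attacker's maximin is 10; column maxima are 11 and 12, so the defender's minimax is 11. These differ, so the equilibrium is in mixed strategies.
Let the defender play r1 with probability q. The attacker is indifferent when 10q + 12(1−q) = 11q + 4(1−q), giving q = 8/9.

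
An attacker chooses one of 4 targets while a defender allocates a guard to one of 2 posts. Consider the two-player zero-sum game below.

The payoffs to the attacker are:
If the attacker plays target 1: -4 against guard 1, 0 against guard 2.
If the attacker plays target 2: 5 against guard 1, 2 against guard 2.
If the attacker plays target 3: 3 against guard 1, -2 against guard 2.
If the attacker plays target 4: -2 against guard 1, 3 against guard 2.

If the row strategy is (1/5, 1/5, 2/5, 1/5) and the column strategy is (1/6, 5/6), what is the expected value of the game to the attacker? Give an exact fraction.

Against (1/6, 5/6), each row's expected payoff is target 1: -2/3; target 2: 5/2; target 3: -7/6; target 4: 13/6.
Taking the (1/5, 1/5, 2/5, 1/5)-weighted average: (1/5)·(-2/3) + (1/5)·(5/2) + (2/5)·(-7/6) + (1/5)·(13/6) = 1/3.

1/3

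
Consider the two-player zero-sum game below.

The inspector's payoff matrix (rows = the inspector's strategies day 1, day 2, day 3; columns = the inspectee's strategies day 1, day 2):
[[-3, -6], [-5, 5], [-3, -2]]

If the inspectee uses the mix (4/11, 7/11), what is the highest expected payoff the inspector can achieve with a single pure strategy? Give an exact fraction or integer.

day 1: (-3)·(4/11) + (-6)·(7/11) = -54/11.
day 2: (-5)·(4/11) + (5)·(7/11) = 15/11.
day 3: (-3)·(4/11) + (-2)·(7/11) = -26/11.
The best pure response is day 2 with expected payoff 15/11.

15/11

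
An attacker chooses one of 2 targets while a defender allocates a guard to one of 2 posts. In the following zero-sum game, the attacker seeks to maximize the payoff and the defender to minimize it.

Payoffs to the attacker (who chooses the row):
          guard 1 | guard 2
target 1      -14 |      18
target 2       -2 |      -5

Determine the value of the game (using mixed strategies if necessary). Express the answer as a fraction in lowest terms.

-106/35

Row minima are -14 and -5, so the attacker's maximin is -5; column maxima are -2 and 18, so the defender's minimax is -2. These differ, so the equilibrium is in mixed strategies.
Let the attacker play target 1 with probability p. The defender is indifferent when −14p − 2(1−p) = 18p − 5(1−p), giving p = 3/35.
Let the defender play guard 1 with probability q. The attacker is indifferent when −14q + 18(1−q) = −2q − 5(1−q), giving q = 23/35.
The value is -14·(23/35) + (18)·(12/35) = -106/35.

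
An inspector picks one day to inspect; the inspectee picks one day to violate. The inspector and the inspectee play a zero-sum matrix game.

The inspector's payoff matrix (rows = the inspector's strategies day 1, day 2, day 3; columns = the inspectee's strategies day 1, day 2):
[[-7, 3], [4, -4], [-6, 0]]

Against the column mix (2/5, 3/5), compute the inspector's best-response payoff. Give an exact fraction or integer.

day 1: (-7)·(2/5) + (3)·(3/5) = -1.
day 2: (4)·(2/5) + (-4)·(3/5) = -4/5.
day 3: (-6)·(2/5) + (0)·(3/5) = -12/5.
The best pure response is day 2 with expected payoff -4/5.

-4/5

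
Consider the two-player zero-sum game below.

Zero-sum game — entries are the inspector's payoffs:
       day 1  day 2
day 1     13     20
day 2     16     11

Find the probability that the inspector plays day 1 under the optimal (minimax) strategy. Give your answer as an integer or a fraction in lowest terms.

5/12

Row minima are 13 and 11, so the inspector's maximin is 13; column maxima are 16 and 20, so the inspectee's minimax is 16. These differ, so the equilibrium is in mixed strategies.
Let the inspector play day 1 with probability p. The inspectee is indifferent when 13p + 16(1−p) = 20p + 11(1−p), giving p = 5/12.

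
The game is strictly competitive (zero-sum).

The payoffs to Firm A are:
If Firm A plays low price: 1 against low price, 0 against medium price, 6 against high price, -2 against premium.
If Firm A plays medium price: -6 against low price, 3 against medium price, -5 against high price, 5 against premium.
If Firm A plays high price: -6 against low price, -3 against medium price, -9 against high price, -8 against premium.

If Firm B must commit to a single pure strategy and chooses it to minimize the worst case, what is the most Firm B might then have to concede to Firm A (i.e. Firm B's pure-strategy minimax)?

The worst case (largest entry) in each column is low price: 1, medium price: 3, high price: 6, premium: 5.
The best (smallest) of these is 1.

1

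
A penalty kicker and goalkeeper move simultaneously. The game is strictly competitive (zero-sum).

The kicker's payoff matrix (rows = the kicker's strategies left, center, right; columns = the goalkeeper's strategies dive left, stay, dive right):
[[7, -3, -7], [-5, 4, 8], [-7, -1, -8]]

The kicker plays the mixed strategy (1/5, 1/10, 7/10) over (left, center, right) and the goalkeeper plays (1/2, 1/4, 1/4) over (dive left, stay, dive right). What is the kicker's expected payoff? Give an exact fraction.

-151/40

Against (1/2, 1/4, 1/4), each row's expected payoff is left: 1; center: 1/2; right: -23/4.
Taking the (1/5, 1/10, 7/10)-weighted average: (1/5)·(1) + (1/10)·(1/2) + (7/10)·(-23/4) = -151/40.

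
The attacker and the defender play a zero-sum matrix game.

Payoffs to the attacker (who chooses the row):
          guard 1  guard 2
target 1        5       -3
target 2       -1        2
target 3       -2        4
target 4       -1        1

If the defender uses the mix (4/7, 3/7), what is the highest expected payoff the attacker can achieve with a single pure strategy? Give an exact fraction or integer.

11/7

target 1: (5)·(4/7) + (-3)·(3/7) = 11/7.
target 2: (-1)·(4/7) + (2)·(3/7) = 2/7.
target 3: (-2)·(4/7) + (4)·(3/7) = 4/7.
target 4: (-1)·(4/7) + (1)·(3/7) = -1/7.
The best pure response is target 1 with expected payoff 11/7.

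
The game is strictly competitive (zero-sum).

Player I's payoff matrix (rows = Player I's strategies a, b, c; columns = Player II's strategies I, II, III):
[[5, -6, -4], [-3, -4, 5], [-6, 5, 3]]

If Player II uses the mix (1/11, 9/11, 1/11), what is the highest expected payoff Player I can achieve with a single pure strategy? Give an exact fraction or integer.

a: (5)·(1/11) + (-6)·(9/11) + (-4)·(1/11) = -53/11.
b: (-3)·(1/11) + (-4)·(9/11) + (5)·(1/11) = -34/11.
c: (-6)·(1/11) + (5)·(9/11) + (3)·(1/11) = 42/11.
The best pure response is c with expected payoff 42/11.

42/11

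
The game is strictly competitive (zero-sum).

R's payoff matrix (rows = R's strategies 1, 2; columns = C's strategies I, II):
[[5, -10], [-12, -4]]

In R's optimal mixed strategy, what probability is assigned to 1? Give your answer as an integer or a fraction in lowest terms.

Row minima are -10 and -12, so R's maximin is -10; column maxima are 5 and -4, so C's minimax is -4. These differ, so the equilibrium is in mixed strategies.
Let R play 1 with probability p. C is indifferent when 5p − 12(1−p) = −10p − 4(1−p), giving p = 8/23.

8/23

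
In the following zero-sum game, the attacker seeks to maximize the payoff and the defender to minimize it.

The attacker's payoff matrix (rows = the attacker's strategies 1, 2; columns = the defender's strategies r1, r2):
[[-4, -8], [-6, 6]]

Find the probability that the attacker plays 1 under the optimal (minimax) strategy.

3/4

Row minima are -8 and -6, so the attacker's maximin is -6; column maxima are -4 and 6, so the defender's minimax is -4. These differ, so the equilibrium is in mixed strategies.
Let the attacker play 1 with probability p. The defender is indifferent when −4p − 6(1−p) = −8p + 6(1−p), giving p = 3/4.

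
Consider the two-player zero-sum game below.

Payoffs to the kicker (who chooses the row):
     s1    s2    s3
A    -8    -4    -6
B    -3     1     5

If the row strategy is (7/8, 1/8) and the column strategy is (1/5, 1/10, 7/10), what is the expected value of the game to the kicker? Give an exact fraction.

Against (1/5, 1/10, 7/10), each row's expected payoff is A: -31/5; B: 3.
Taking the (7/8, 1/8)-weighted average: (7/8)·(-31/5) + (1/8)·(3) = -101/20.

-101/20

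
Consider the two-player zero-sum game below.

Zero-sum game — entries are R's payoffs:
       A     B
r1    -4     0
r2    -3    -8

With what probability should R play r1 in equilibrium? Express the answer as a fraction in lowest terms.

Row minima are -4 and -8, so R's maximin is -4; column maxima are -3 and 0, so C's minimax is -3. These differ, so the equilibrium is in mixed strategies.
Let R play r1 with probability p. C is indifferent when −4p − 3(1−p) = −8(1−p), giving p = 5/9.

5/9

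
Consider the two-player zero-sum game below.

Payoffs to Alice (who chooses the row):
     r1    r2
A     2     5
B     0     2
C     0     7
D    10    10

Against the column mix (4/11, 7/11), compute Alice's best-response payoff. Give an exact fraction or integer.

A: (2)·(4/11) + (5)·(7/11) = 43/11.
B: (0)·(4/11) + (2)·(7/11) = 14/11.
C: (0)·(4/11) + (7)·(7/11) = 49/11.
D: (10)·(4/11) + (10)·(7/11) = 10.
The best pure response is D with expected payoff 10.

10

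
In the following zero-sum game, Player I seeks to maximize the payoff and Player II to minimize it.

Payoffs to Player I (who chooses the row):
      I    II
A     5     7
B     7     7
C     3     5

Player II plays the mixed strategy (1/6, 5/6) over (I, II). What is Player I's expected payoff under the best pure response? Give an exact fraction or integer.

7

A: (5)·(1/6) + (7)·(5/6) = 20/3.
B: (7)·(1/6) + (7)·(5/6) = 7.
C: (3)·(1/6) + (5)·(5/6) = 14/3.
The best pure response is B with expected payoff 7.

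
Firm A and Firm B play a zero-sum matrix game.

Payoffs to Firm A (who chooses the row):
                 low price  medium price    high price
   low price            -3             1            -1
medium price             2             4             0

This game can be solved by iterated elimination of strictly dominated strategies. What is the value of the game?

0

Column medium price is strictly dominated by low price for Firm B (-3<1, 2<4); eliminate medium price.
Row low price is strictly dominated by row medium price (2>-3, 0>-1); eliminate low price.
Column low price is strictly dominated by high price for Firm B (0<2); eliminate low price.
Only (medium price, high price) remains, with payoff 0.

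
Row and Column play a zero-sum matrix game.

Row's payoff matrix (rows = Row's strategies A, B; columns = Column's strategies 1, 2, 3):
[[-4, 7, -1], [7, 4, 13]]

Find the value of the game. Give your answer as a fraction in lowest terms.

Column 3 is strictly dominated by 1 for Column (it gives Row more in every row).
The remaining 2×2 game on (A, B) × (1, 2) has no saddle point. Let Row play A with probability p; indifference gives −4p + 7(1−p) = 7p + 4(1−p), so p = 3/14.
Similarly Column's optimal q on 1 is 3/14, and the value is -4·(3/14) + (7)·(11/14) = 65/14.

65/14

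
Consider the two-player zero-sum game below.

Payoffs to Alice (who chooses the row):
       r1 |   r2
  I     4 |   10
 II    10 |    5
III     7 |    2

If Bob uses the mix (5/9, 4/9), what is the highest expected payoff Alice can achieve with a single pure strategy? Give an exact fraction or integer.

70/9

I: (4)·(5/9) + (10)·(4/9) = 20/3.
II: (10)·(5/9) + (5)·(4/9) = 70/9.
III: (7)·(5/9) + (2)·(4/9) = 43/9.
The best pure response is II with expected payoff 70/9.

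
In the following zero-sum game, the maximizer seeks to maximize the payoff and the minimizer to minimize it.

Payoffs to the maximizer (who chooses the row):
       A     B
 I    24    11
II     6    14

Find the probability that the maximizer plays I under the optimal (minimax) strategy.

8/21

Row minima are 11 and 6, so the maximizer's maximin is 11; column maxima are 24 and 14, so the minimizer's minimax is 14. These differ, so the equilibrium is in mixed strategies.
Let the maximizer play I with probability p. The minimizer is indifferent when 24p + 6(1−p) = 11p + 14(1−p), giving p = 8/21.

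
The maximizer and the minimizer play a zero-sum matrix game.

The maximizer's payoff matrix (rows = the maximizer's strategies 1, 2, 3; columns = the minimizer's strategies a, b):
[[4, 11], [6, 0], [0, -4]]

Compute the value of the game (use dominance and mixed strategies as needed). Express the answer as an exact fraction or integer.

Row 3 is strictly dominated by row 2, so the maximizer never plays it.
The remaining 2×2 game on (1, 2) × (a, b) has no saddle point. Let the maximizer play 1 with probability p; indifference gives 4p + 6(1−p) = 11p, so p = 6/13.
Similarly the minimizer's optimal q on a is 11/13, and the value is 4·(11/13) + (11)·(2/13) = 66/13.

66/13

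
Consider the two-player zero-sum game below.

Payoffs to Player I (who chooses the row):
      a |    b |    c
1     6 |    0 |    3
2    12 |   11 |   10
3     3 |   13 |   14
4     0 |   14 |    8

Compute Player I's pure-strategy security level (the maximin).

10

The worst-case payoff for each row is 1: 0, 2: 10, 3: 3, 4: 0.
The best of these is 10.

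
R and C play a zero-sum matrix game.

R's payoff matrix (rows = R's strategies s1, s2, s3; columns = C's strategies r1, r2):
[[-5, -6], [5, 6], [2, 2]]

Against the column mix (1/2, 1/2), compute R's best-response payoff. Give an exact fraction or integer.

s1: (-5)·(1/2) + (-6)·(1/2) = -11/2.
s2: (5)·(1/2) + (6)·(1/2) = 11/2.
s3: (2)·(1/2) + (2)·(1/2) = 2.
The best pure response is s2 with expected payoff 11/2.

11/2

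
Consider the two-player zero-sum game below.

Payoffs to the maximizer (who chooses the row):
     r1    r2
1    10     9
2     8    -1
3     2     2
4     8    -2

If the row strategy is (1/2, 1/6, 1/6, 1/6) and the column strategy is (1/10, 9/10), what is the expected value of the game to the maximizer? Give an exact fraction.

Against (1/10, 9/10), each row's expected payoff is 1: 91/10; 2: -1/10; 3: 2; 4: -1.
Taking the (1/2, 1/6, 1/6, 1/6)-weighted average: (1/2)·(91/10) + (1/6)·(-1/10) + (1/6)·(2) + (1/6)·(-1) = 47/10.

47/10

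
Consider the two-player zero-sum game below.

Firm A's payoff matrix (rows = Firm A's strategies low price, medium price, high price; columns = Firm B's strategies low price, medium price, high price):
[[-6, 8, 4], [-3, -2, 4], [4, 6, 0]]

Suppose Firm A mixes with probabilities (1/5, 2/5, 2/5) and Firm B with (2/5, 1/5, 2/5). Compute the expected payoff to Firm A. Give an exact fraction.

Against (2/5, 1/5, 2/5), each row's expected payoff is low price: 4/5; medium price: 0; high price: 14/5.
Taking the (1/5, 2/5, 2/5)-weighted average: (1/5)·(4/5) + (2/5)·(0) + (2/5)·(14/5) = 32/25.

32/25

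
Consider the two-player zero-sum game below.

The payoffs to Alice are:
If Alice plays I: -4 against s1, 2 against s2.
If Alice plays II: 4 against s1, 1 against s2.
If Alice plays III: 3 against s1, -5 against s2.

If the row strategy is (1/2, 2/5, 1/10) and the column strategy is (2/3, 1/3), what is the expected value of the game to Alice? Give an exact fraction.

Against (2/3, 1/3), each row's expected payoff is I: -2; II: 3; III: 1/3.
Taking the (1/2, 2/5, 1/10)-weighted average: (1/2)·(-2) + (2/5)·(3) + (1/10)·(1/3) = 7/30.

7/30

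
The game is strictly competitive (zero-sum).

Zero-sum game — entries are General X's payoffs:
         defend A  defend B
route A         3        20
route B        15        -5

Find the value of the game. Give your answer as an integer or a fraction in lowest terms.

315/37

Row minima are 3 and -5, so General X's maximin is 3; column maxima are 15 and 20, so General Y's minimax is 15. These differ, so the equilibrium is in mixed strategies.
Let General X play route A with probability p. General Y is indifferent when 3p + 15(1−p) = 20p − 5(1−p), giving p = 20/37.
Let General Y play defend A with probability q. General X is indifferent when 3q + 20(1−q) = 15q − 5(1−q), giving q = 25/37.
The value is 3·(25/37) + (20)·(12/37) = 315/37.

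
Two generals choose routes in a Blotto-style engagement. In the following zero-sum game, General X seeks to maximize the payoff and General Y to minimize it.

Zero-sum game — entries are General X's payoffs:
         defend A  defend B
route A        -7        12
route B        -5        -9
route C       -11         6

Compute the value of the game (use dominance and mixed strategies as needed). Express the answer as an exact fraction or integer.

Row route C is strictly dominated by row route A, so General X never plays it.
The remaining 2×2 game on (route A, route B) × (defend A, defend B) has no saddle point. Let General X play route A with probability p; indifference gives −7p − 5(1−p) = 12p − 9(1−p), so p = 4/23.
Similarly General Y's optimal q on defend A is 21/23, and the value is -7·(21/23) + (12)·(2/23) = -123/23.

-123/23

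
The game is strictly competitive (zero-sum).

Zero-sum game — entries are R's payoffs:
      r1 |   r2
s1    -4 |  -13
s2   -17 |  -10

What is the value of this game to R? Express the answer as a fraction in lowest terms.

-181/16

Row minima are -13 and -17, so R's maximin is -13; column maxima are -4 and -10, so C's minimax is -10. These differ, so the equilibrium is in mixed strategies.
Let R play s1 with probability p. C is indifferent when −4p − 17(1−p) = −13p − 10(1−p), giving p = 7/16.
Let C play r1 with probability q. R is indifferent when −4q − 13(1−q) = −17q − 10(1−q), giving q = 3/16.
The value is -4·(3/16) + (-13)·(13/16) = -181/16.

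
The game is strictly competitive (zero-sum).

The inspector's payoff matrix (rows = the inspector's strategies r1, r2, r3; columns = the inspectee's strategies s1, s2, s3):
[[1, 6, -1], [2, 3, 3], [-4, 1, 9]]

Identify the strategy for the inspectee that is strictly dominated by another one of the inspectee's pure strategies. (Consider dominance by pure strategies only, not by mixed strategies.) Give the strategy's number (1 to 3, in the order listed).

The inspectee prefers columns that give the inspector less. Compare s2 with s1: 1 < 6, 2 < 3, -4 < 1.
So s1 strictly dominates s2 for the inspectee; s2 is strictly dominated.

2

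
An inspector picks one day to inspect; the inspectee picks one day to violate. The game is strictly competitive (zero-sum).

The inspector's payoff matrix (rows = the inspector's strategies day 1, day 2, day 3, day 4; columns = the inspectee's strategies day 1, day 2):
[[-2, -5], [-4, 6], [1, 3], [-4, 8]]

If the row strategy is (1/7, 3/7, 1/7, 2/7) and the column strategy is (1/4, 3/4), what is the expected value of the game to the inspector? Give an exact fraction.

Against (1/4, 3/4), each row's expected payoff is day 1: -17/4; day 2: 7/2; day 3: 5/2; day 4: 5.
Taking the (1/7, 3/7, 1/7, 2/7)-weighted average: (1/7)·(-17/4) + (3/7)·(7/2) + (1/7)·(5/2) + (2/7)·(5) = 75/28.

75/28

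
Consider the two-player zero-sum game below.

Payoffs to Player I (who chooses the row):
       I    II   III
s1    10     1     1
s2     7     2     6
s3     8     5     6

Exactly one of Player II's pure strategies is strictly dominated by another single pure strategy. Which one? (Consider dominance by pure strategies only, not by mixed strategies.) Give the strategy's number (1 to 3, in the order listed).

1

Player II prefers columns that give Player I less. Compare I with II: 1 < 10, 2 < 7, 5 < 8.
So II strictly dominates I for Player II; I is strictly dominated.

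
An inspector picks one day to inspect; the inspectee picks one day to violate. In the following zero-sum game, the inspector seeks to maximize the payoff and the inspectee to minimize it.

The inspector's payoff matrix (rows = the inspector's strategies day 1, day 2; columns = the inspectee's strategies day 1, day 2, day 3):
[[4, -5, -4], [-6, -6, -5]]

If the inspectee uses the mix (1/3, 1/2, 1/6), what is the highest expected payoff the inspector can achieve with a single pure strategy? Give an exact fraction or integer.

day 1: (4)·(1/3) + (-5)·(1/2) + (-4)·(1/6) = -11/6.
day 2: (-6)·(1/3) + (-6)·(1/2) + (-5)·(1/6) = -35/6.
The best pure response is day 1 with expected payoff -11/6.

-11/6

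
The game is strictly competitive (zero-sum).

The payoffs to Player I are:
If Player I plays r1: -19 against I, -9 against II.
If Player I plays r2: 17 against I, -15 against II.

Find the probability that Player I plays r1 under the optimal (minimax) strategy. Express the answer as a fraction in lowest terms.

Row minima are -19 and -15, so Player I's maximin is -15; column maxima are 17 and -9, so Player II's minimax is -9. These differ, so the equilibrium is in mixed strategies.
Let Player I play r1 with probability p. Player II is indifferent when −19p + 17(1−p) = −9p − 15(1−p), giving p = 16/21.

16/21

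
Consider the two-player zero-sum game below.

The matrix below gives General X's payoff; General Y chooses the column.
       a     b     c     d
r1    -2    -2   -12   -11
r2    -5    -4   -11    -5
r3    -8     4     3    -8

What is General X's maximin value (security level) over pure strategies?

The worst-case payoff for each row is r1: -12, r2: -11, r3: -8.
The best of these is -8.

-8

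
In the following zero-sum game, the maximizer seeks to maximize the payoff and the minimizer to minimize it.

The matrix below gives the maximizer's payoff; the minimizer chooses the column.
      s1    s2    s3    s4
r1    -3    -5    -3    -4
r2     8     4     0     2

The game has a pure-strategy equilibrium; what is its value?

0

Row minima: -5, 0 → the maximizer's maximin is 0.
Column maxima: 8, 4, 0, 2 → the minimizer's minimax is 0.
They coincide at (r2, s3), so the value is 0.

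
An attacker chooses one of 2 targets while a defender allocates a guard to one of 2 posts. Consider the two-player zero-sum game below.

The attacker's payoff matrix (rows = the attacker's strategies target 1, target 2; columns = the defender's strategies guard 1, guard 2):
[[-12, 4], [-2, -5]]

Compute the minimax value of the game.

Row minima are -12 and -5, so the attacker's maximin is -5; column maxima are -2 and 4, so the defender's minimax is -2. These differ, so the equilibrium is in mixed strategies.
Let the attacker play target 1 with probability p. The defender is indifferent when −12p − 2(1−p) = 4p − 5(1−p), giving p = 3/19.
Let the defender play guard 1 with probability q. The attacker is indifferent when −12q + 4(1−q) = −2q − 5(1−q), giving q = 9/19.
The value is -12·(9/19) + (4)·(10/19) = -68/19.

-68/19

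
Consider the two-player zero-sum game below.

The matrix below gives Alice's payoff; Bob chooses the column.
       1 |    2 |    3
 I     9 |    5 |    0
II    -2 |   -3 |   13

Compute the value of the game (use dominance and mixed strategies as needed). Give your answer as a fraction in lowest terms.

65/21

Column 1 is strictly dominated by 2 for Bob (it gives Alice more in every row).
The remaining 2×2 game on (I, II) × (2, 3) has no saddle point. Let Alice play I with probability p; indifference gives 5p − 3(1−p) = 13(1−p), so p = 16/21.
Similarly Bob's optimal q on 2 is 13/21, and the value is 5·(13/21) + (0)·(8/21) = 65/21.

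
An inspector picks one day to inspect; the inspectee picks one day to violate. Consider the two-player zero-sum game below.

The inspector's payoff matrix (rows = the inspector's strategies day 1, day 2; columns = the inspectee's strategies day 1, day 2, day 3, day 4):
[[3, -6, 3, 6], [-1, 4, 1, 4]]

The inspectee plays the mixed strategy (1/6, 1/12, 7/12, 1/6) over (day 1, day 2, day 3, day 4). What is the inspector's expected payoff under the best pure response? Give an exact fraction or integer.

11/4

day 1: (3)·(1/6) + (-6)·(1/12) + (3)·(7/12) + (6)·(1/6) = 11/4.
day 2: (-1)·(1/6) + (4)·(1/12) + (1)·(7/12) + (4)·(1/6) = 17/12.
The best pure response is day 1 with expected payoff 11/4.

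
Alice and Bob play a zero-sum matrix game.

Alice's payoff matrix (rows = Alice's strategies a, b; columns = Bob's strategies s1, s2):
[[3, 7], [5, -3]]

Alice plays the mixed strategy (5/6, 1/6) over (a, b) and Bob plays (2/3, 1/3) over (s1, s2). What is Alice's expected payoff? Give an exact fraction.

4

Against (2/3, 1/3), each row's expected payoff is a: 13/3; b: 7/3.
Taking the (5/6, 1/6)-weighted average: (5/6)·(13/3) + (1/6)·(7/3) = 4.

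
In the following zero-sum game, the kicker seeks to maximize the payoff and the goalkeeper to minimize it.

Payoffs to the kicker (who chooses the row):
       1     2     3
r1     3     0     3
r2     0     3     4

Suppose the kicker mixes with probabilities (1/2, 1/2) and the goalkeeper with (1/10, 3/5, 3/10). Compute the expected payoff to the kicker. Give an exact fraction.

21/10

Against (1/10, 3/5, 3/10), each row's expected payoff is r1: 6/5; r2: 3.
Taking the (1/2, 1/2)-weighted average: (1/2)·(6/5) + (1/2)·(3) = 21/10.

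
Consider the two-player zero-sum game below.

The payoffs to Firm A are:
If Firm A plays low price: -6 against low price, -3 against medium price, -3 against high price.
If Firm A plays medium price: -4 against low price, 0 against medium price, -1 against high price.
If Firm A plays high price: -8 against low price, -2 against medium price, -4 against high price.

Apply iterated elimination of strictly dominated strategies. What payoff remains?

-4

Column high price is strictly dominated by low price for Firm B (-6<-3, -4<-1, -8<-4); eliminate high price.
Row low price is strictly dominated by row medium price (-4>-6, 0>-3); eliminate low price.
Column medium price is strictly dominated by low price for Firm B (-4<0, -8<-2); eliminate medium price.
Row high price is strictly dominated by row medium price (-4>-8); eliminate high price.
Only (medium price, low price) remains, with payoff -4.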